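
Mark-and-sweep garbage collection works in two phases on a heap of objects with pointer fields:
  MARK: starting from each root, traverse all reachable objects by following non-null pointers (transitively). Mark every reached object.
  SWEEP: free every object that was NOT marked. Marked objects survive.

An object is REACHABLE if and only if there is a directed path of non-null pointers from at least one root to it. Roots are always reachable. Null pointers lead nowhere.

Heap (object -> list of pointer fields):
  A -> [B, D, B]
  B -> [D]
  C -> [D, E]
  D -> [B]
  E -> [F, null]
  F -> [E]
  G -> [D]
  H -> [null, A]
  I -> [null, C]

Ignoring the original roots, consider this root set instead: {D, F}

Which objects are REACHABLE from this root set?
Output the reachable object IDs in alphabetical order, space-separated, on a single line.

Answer: B D E F

Derivation:
Roots: D F
Mark D: refs=B, marked=D
Mark F: refs=E, marked=D F
Mark B: refs=D, marked=B D F
Mark E: refs=F null, marked=B D E F
Unmarked (collected): A C G H I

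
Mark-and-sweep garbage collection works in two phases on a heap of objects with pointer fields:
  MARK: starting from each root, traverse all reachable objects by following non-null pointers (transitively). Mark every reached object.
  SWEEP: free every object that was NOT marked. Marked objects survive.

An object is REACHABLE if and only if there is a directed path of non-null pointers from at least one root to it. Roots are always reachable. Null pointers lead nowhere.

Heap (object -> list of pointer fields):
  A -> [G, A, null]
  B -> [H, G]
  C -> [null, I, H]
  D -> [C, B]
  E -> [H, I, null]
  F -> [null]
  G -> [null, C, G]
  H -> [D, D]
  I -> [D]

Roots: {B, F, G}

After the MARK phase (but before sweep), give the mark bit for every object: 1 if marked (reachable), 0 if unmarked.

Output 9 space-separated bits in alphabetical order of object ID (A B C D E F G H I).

Answer: 0 1 1 1 0 1 1 1 1

Derivation:
Roots: B F G
Mark B: refs=H G, marked=B
Mark F: refs=null, marked=B F
Mark G: refs=null C G, marked=B F G
Mark H: refs=D D, marked=B F G H
Mark C: refs=null I H, marked=B C F G H
Mark D: refs=C B, marked=B C D F G H
Mark I: refs=D, marked=B C D F G H I
Unmarked (collected): A E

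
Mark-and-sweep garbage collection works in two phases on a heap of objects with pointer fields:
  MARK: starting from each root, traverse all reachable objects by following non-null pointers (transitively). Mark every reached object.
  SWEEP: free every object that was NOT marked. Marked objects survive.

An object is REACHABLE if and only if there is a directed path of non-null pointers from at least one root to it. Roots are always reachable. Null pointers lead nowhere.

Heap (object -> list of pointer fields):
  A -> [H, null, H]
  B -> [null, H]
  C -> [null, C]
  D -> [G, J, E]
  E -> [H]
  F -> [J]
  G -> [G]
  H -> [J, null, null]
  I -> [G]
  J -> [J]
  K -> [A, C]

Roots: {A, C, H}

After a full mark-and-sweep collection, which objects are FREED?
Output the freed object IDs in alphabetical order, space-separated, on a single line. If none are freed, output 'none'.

Roots: A C H
Mark A: refs=H null H, marked=A
Mark C: refs=null C, marked=A C
Mark H: refs=J null null, marked=A C H
Mark J: refs=J, marked=A C H J
Unmarked (collected): B D E F G I K

Answer: B D E F G I K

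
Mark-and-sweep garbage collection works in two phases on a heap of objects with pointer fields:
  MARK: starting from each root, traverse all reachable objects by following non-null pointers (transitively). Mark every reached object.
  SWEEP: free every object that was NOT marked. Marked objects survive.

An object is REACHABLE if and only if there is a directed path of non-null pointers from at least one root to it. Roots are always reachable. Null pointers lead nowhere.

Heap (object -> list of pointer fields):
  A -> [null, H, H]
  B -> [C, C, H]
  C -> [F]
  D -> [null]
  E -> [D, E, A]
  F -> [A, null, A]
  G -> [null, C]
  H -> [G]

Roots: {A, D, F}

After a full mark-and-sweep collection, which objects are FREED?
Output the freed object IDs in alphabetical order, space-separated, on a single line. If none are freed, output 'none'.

Roots: A D F
Mark A: refs=null H H, marked=A
Mark D: refs=null, marked=A D
Mark F: refs=A null A, marked=A D F
Mark H: refs=G, marked=A D F H
Mark G: refs=null C, marked=A D F G H
Mark C: refs=F, marked=A C D F G H
Unmarked (collected): B E

Answer: B E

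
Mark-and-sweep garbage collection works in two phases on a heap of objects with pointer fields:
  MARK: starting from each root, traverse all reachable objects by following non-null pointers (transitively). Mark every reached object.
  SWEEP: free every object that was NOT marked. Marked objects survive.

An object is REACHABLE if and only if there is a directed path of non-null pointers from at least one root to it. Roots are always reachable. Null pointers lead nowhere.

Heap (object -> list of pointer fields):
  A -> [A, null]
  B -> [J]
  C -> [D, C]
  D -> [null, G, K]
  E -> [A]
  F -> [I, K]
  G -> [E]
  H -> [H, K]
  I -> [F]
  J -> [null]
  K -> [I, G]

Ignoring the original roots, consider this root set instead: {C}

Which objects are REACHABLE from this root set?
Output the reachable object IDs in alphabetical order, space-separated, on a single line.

Answer: A C D E F G I K

Derivation:
Roots: C
Mark C: refs=D C, marked=C
Mark D: refs=null G K, marked=C D
Mark G: refs=E, marked=C D G
Mark K: refs=I G, marked=C D G K
Mark E: refs=A, marked=C D E G K
Mark I: refs=F, marked=C D E G I K
Mark A: refs=A null, marked=A C D E G I K
Mark F: refs=I K, marked=A C D E F G I K
Unmarked (collected): B H J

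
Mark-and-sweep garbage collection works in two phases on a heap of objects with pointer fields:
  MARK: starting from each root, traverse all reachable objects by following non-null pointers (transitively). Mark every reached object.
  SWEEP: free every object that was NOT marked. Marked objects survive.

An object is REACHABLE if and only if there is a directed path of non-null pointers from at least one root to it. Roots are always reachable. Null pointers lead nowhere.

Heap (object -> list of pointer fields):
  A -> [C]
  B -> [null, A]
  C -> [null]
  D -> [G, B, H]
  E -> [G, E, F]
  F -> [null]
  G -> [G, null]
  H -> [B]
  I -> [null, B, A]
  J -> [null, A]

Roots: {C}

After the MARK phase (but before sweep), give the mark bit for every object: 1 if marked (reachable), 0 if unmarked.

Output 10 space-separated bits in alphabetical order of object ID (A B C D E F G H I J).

Roots: C
Mark C: refs=null, marked=C
Unmarked (collected): A B D E F G H I J

Answer: 0 0 1 0 0 0 0 0 0 0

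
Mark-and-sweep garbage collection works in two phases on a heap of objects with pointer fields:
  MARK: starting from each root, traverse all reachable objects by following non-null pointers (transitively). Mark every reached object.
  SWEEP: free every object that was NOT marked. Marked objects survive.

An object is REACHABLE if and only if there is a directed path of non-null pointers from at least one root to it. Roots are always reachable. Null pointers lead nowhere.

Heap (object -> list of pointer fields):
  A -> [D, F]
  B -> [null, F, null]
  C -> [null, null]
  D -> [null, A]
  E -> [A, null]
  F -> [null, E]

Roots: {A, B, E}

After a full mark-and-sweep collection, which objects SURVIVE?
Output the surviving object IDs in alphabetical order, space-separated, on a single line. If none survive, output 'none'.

Answer: A B D E F

Derivation:
Roots: A B E
Mark A: refs=D F, marked=A
Mark B: refs=null F null, marked=A B
Mark E: refs=A null, marked=A B E
Mark D: refs=null A, marked=A B D E
Mark F: refs=null E, marked=A B D E F
Unmarked (collected): C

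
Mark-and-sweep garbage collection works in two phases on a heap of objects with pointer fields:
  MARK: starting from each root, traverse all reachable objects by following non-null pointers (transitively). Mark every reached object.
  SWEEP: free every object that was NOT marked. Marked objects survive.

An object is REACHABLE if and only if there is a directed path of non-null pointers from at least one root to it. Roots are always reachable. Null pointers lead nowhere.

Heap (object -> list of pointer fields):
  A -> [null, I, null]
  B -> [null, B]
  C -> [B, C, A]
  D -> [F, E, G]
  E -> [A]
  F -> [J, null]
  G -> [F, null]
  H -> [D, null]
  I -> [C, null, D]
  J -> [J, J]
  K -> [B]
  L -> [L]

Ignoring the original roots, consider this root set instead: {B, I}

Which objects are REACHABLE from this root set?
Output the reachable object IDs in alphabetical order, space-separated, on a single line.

Answer: A B C D E F G I J

Derivation:
Roots: B I
Mark B: refs=null B, marked=B
Mark I: refs=C null D, marked=B I
Mark C: refs=B C A, marked=B C I
Mark D: refs=F E G, marked=B C D I
Mark A: refs=null I null, marked=A B C D I
Mark F: refs=J null, marked=A B C D F I
Mark E: refs=A, marked=A B C D E F I
Mark G: refs=F null, marked=A B C D E F G I
Mark J: refs=J J, marked=A B C D E F G I J
Unmarked (collected): H K L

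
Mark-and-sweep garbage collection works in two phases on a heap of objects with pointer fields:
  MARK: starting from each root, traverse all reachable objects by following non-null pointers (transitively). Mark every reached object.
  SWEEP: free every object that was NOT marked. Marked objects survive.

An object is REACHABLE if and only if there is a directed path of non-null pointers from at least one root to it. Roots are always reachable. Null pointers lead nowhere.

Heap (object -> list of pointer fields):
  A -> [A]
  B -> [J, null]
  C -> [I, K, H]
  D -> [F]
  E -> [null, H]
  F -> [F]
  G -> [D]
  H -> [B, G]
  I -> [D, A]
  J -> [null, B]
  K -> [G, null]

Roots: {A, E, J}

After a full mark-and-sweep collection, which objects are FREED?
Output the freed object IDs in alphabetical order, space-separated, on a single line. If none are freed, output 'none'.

Answer: C I K

Derivation:
Roots: A E J
Mark A: refs=A, marked=A
Mark E: refs=null H, marked=A E
Mark J: refs=null B, marked=A E J
Mark H: refs=B G, marked=A E H J
Mark B: refs=J null, marked=A B E H J
Mark G: refs=D, marked=A B E G H J
Mark D: refs=F, marked=A B D E G H J
Mark F: refs=F, marked=A B D E F G H J
Unmarked (collected): C I K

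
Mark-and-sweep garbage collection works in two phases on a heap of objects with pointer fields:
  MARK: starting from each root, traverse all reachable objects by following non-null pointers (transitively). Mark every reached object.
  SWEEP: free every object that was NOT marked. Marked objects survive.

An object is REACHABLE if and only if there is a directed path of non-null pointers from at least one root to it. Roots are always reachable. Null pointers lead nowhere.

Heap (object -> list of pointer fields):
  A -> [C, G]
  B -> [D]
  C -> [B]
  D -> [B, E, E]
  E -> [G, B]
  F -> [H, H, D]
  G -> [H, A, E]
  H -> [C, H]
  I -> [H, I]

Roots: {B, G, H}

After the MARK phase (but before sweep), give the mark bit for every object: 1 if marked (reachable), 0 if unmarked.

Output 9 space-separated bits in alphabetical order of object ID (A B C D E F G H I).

Roots: B G H
Mark B: refs=D, marked=B
Mark G: refs=H A E, marked=B G
Mark H: refs=C H, marked=B G H
Mark D: refs=B E E, marked=B D G H
Mark A: refs=C G, marked=A B D G H
Mark E: refs=G B, marked=A B D E G H
Mark C: refs=B, marked=A B C D E G H
Unmarked (collected): F I

Answer: 1 1 1 1 1 0 1 1 0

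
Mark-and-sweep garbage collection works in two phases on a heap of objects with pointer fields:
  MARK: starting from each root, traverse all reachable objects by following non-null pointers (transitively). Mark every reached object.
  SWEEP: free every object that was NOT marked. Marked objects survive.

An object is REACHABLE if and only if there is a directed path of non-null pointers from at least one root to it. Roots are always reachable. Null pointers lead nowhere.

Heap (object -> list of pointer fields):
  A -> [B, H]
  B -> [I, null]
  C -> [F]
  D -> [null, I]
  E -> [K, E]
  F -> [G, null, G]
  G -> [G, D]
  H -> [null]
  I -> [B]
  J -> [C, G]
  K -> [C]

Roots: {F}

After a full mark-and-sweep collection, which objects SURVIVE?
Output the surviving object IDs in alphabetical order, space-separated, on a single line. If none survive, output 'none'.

Roots: F
Mark F: refs=G null G, marked=F
Mark G: refs=G D, marked=F G
Mark D: refs=null I, marked=D F G
Mark I: refs=B, marked=D F G I
Mark B: refs=I null, marked=B D F G I
Unmarked (collected): A C E H J K

Answer: B D F G I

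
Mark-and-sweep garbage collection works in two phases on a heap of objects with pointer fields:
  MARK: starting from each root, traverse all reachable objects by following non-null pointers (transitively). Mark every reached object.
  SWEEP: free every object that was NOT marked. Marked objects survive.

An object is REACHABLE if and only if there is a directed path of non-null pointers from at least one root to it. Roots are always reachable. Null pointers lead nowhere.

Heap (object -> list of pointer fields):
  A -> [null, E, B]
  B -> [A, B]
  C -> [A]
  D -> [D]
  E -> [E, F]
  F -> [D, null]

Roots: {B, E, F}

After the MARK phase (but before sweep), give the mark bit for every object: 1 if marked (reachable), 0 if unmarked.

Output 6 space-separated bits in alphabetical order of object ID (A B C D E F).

Answer: 1 1 0 1 1 1

Derivation:
Roots: B E F
Mark B: refs=A B, marked=B
Mark E: refs=E F, marked=B E
Mark F: refs=D null, marked=B E F
Mark A: refs=null E B, marked=A B E F
Mark D: refs=D, marked=A B D E F
Unmarked (collected): C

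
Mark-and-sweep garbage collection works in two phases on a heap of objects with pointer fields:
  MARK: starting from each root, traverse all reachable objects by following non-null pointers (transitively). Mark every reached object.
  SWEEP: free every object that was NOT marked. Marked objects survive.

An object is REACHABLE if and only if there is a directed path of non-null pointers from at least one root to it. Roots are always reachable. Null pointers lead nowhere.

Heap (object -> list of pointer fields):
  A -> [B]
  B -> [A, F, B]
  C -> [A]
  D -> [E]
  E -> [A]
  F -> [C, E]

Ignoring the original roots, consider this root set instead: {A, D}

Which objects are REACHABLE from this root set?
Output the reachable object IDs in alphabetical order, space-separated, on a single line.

Roots: A D
Mark A: refs=B, marked=A
Mark D: refs=E, marked=A D
Mark B: refs=A F B, marked=A B D
Mark E: refs=A, marked=A B D E
Mark F: refs=C E, marked=A B D E F
Mark C: refs=A, marked=A B C D E F
Unmarked (collected): (none)

Answer: A B C D E F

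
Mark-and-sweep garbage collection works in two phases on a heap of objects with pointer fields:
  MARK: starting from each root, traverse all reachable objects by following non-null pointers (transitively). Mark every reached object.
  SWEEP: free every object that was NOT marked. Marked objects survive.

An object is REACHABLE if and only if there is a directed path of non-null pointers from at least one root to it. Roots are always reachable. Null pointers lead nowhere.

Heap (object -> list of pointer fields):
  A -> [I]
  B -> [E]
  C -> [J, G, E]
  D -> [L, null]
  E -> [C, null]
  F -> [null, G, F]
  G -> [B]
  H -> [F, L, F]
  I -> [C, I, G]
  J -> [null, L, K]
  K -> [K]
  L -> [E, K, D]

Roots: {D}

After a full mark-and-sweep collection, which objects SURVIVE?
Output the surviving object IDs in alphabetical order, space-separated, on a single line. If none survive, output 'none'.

Answer: B C D E G J K L

Derivation:
Roots: D
Mark D: refs=L null, marked=D
Mark L: refs=E K D, marked=D L
Mark E: refs=C null, marked=D E L
Mark K: refs=K, marked=D E K L
Mark C: refs=J G E, marked=C D E K L
Mark J: refs=null L K, marked=C D E J K L
Mark G: refs=B, marked=C D E G J K L
Mark B: refs=E, marked=B C D E G J K L
Unmarked (collected): A F H I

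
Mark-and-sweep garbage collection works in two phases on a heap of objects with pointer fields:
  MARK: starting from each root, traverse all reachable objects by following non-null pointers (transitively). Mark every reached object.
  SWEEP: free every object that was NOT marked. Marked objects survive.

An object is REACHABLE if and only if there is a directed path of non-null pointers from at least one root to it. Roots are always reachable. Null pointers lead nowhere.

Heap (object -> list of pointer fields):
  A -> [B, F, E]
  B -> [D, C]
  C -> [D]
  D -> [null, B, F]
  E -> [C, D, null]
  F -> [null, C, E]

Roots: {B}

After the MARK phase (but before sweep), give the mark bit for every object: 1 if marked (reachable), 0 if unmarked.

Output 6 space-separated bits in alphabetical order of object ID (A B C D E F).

Roots: B
Mark B: refs=D C, marked=B
Mark D: refs=null B F, marked=B D
Mark C: refs=D, marked=B C D
Mark F: refs=null C E, marked=B C D F
Mark E: refs=C D null, marked=B C D E F
Unmarked (collected): A

Answer: 0 1 1 1 1 1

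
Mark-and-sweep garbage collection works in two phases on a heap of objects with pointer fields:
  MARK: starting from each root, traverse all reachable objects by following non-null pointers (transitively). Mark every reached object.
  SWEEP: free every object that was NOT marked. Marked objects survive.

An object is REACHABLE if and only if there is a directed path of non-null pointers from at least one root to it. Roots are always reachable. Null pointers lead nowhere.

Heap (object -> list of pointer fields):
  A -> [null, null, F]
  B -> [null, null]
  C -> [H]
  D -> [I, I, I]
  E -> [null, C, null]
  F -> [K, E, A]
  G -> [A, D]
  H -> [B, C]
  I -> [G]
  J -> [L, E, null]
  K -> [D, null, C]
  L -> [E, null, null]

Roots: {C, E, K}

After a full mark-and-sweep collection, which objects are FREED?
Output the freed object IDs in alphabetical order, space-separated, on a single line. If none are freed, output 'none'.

Roots: C E K
Mark C: refs=H, marked=C
Mark E: refs=null C null, marked=C E
Mark K: refs=D null C, marked=C E K
Mark H: refs=B C, marked=C E H K
Mark D: refs=I I I, marked=C D E H K
Mark B: refs=null null, marked=B C D E H K
Mark I: refs=G, marked=B C D E H I K
Mark G: refs=A D, marked=B C D E G H I K
Mark A: refs=null null F, marked=A B C D E G H I K
Mark F: refs=K E A, marked=A B C D E F G H I K
Unmarked (collected): J L

Answer: J L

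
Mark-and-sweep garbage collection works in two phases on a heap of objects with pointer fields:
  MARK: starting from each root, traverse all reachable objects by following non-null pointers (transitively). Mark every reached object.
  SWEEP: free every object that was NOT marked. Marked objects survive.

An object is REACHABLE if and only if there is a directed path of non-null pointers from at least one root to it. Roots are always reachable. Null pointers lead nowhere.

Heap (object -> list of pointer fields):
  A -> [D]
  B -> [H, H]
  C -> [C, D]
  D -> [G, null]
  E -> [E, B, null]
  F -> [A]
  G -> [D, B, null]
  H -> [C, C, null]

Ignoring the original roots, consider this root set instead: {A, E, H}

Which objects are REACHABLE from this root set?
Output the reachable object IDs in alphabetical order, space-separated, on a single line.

Answer: A B C D E G H

Derivation:
Roots: A E H
Mark A: refs=D, marked=A
Mark E: refs=E B null, marked=A E
Mark H: refs=C C null, marked=A E H
Mark D: refs=G null, marked=A D E H
Mark B: refs=H H, marked=A B D E H
Mark C: refs=C D, marked=A B C D E H
Mark G: refs=D B null, marked=A B C D E G H
Unmarked (collected): F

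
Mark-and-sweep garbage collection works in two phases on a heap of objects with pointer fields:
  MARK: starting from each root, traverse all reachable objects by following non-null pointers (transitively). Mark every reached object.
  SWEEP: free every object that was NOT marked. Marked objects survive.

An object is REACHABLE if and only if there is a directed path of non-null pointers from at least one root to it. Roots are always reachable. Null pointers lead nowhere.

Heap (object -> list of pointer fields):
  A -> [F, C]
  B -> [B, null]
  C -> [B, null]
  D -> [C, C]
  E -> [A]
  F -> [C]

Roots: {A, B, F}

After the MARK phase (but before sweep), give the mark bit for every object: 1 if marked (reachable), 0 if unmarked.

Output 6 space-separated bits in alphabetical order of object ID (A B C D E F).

Answer: 1 1 1 0 0 1

Derivation:
Roots: A B F
Mark A: refs=F C, marked=A
Mark B: refs=B null, marked=A B
Mark F: refs=C, marked=A B F
Mark C: refs=B null, marked=A B C F
Unmarked (collected): D E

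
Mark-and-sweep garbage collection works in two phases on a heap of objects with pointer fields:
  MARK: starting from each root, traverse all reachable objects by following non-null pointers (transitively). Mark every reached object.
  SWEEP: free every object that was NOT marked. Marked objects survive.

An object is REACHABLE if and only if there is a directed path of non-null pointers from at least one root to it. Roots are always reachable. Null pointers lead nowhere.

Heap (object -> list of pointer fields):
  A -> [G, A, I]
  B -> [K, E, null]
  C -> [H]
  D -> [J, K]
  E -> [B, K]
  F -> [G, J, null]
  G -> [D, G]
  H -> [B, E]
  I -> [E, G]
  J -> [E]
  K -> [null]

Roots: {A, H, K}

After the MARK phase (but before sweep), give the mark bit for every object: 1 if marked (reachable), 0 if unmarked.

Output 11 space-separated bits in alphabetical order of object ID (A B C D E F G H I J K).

Answer: 1 1 0 1 1 0 1 1 1 1 1

Derivation:
Roots: A H K
Mark A: refs=G A I, marked=A
Mark H: refs=B E, marked=A H
Mark K: refs=null, marked=A H K
Mark G: refs=D G, marked=A G H K
Mark I: refs=E G, marked=A G H I K
Mark B: refs=K E null, marked=A B G H I K
Mark E: refs=B K, marked=A B E G H I K
Mark D: refs=J K, marked=A B D E G H I K
Mark J: refs=E, marked=A B D E G H I J K
Unmarked (collected): C F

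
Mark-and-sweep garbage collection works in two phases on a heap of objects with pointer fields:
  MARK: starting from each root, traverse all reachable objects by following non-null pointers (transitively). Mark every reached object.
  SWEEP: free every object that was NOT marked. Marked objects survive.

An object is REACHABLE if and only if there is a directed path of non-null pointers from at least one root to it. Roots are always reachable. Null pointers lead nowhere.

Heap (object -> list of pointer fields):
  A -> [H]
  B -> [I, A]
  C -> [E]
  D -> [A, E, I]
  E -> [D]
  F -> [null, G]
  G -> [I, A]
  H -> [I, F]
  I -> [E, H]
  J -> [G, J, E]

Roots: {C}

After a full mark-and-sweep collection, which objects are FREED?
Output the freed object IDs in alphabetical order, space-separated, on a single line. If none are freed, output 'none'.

Roots: C
Mark C: refs=E, marked=C
Mark E: refs=D, marked=C E
Mark D: refs=A E I, marked=C D E
Mark A: refs=H, marked=A C D E
Mark I: refs=E H, marked=A C D E I
Mark H: refs=I F, marked=A C D E H I
Mark F: refs=null G, marked=A C D E F H I
Mark G: refs=I A, marked=A C D E F G H I
Unmarked (collected): B J

Answer: B J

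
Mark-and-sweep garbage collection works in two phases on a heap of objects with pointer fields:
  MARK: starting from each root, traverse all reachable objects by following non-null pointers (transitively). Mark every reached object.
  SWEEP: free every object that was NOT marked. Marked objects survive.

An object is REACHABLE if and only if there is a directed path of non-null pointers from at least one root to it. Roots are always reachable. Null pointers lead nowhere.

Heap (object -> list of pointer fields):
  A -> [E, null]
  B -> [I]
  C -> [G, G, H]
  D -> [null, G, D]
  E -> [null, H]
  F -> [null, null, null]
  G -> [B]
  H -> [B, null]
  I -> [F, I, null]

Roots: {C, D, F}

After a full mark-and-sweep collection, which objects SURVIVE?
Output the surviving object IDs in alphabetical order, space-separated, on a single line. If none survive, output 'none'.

Roots: C D F
Mark C: refs=G G H, marked=C
Mark D: refs=null G D, marked=C D
Mark F: refs=null null null, marked=C D F
Mark G: refs=B, marked=C D F G
Mark H: refs=B null, marked=C D F G H
Mark B: refs=I, marked=B C D F G H
Mark I: refs=F I null, marked=B C D F G H I
Unmarked (collected): A E

Answer: B C D F G H I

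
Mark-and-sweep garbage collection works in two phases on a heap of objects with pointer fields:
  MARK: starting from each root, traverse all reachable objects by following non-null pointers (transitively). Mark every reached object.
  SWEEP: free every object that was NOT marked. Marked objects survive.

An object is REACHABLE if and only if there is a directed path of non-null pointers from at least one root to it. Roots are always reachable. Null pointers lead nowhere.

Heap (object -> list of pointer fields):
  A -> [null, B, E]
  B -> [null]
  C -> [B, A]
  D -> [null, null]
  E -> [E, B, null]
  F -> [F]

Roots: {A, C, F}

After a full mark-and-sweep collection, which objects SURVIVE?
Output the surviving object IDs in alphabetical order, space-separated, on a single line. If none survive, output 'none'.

Answer: A B C E F

Derivation:
Roots: A C F
Mark A: refs=null B E, marked=A
Mark C: refs=B A, marked=A C
Mark F: refs=F, marked=A C F
Mark B: refs=null, marked=A B C F
Mark E: refs=E B null, marked=A B C E F
Unmarked (collected): D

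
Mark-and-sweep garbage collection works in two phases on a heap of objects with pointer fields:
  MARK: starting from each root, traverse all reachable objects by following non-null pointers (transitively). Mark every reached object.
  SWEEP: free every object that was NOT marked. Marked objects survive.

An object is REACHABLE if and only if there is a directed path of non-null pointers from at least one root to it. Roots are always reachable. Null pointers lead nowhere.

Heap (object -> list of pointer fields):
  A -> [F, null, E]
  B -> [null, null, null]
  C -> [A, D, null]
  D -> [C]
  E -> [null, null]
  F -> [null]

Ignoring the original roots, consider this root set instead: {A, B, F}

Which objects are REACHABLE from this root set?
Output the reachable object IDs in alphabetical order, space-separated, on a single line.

Roots: A B F
Mark A: refs=F null E, marked=A
Mark B: refs=null null null, marked=A B
Mark F: refs=null, marked=A B F
Mark E: refs=null null, marked=A B E F
Unmarked (collected): C D

Answer: A B E F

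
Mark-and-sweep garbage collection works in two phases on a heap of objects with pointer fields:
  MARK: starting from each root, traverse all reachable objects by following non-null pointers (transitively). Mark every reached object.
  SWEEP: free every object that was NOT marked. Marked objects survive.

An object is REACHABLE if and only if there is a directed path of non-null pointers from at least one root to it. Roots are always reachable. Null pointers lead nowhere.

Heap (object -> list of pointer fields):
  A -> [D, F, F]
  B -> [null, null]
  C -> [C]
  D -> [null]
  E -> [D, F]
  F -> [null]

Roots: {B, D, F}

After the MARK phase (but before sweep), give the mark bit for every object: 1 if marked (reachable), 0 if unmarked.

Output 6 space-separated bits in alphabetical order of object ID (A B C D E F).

Answer: 0 1 0 1 0 1

Derivation:
Roots: B D F
Mark B: refs=null null, marked=B
Mark D: refs=null, marked=B D
Mark F: refs=null, marked=B D F
Unmarked (collected): A C E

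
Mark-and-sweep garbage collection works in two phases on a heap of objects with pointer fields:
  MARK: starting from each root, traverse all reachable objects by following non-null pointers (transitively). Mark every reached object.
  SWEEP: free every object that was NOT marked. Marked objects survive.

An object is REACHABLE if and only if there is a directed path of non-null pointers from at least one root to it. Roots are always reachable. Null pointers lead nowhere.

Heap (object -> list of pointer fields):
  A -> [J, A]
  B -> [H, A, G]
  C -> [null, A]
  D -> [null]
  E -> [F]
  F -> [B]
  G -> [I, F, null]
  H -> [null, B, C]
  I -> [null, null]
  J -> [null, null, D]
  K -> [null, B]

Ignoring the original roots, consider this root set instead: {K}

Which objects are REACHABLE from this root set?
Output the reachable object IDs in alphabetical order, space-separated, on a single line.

Answer: A B C D F G H I J K

Derivation:
Roots: K
Mark K: refs=null B, marked=K
Mark B: refs=H A G, marked=B K
Mark H: refs=null B C, marked=B H K
Mark A: refs=J A, marked=A B H K
Mark G: refs=I F null, marked=A B G H K
Mark C: refs=null A, marked=A B C G H K
Mark J: refs=null null D, marked=A B C G H J K
Mark I: refs=null null, marked=A B C G H I J K
Mark F: refs=B, marked=A B C F G H I J K
Mark D: refs=null, marked=A B C D F G H I J K
Unmarked (collected): E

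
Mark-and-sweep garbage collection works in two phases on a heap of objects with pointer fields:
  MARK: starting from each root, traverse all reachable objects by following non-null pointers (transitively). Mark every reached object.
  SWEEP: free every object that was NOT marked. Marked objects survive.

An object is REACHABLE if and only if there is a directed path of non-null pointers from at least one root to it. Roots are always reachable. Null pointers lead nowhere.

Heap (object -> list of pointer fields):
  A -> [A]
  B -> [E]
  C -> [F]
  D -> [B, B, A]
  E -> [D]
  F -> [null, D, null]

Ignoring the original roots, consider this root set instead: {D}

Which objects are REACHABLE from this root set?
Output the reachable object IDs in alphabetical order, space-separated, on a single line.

Roots: D
Mark D: refs=B B A, marked=D
Mark B: refs=E, marked=B D
Mark A: refs=A, marked=A B D
Mark E: refs=D, marked=A B D E
Unmarked (collected): C F

Answer: A B D E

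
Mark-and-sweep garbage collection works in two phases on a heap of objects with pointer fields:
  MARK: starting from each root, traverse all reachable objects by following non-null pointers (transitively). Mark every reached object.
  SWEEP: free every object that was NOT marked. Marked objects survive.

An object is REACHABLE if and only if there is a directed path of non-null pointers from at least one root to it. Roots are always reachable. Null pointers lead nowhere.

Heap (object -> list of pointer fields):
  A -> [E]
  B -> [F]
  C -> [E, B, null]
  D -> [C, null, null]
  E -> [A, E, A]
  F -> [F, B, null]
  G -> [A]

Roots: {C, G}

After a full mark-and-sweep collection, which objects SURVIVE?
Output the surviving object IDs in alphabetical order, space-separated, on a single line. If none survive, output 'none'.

Roots: C G
Mark C: refs=E B null, marked=C
Mark G: refs=A, marked=C G
Mark E: refs=A E A, marked=C E G
Mark B: refs=F, marked=B C E G
Mark A: refs=E, marked=A B C E G
Mark F: refs=F B null, marked=A B C E F G
Unmarked (collected): D

Answer: A B C E F G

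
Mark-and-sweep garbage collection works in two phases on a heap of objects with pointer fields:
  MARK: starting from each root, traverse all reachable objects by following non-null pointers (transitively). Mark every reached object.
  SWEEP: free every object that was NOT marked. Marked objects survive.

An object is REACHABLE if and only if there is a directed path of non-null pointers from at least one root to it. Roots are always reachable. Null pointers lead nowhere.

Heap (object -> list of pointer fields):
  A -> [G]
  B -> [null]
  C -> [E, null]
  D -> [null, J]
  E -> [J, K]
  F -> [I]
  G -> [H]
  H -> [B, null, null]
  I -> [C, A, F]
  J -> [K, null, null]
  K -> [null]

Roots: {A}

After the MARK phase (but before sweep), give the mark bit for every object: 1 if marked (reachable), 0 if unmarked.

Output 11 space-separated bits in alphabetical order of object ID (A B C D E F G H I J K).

Roots: A
Mark A: refs=G, marked=A
Mark G: refs=H, marked=A G
Mark H: refs=B null null, marked=A G H
Mark B: refs=null, marked=A B G H
Unmarked (collected): C D E F I J K

Answer: 1 1 0 0 0 0 1 1 0 0 0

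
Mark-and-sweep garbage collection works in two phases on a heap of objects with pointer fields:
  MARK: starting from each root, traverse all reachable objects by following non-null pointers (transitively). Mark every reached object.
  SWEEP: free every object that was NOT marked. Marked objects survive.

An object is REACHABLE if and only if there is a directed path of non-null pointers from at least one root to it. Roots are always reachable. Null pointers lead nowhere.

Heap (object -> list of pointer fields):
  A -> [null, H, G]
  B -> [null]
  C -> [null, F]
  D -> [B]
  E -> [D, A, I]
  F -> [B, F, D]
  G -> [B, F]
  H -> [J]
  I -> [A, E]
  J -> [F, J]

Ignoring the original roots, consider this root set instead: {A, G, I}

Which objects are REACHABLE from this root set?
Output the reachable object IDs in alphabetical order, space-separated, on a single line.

Roots: A G I
Mark A: refs=null H G, marked=A
Mark G: refs=B F, marked=A G
Mark I: refs=A E, marked=A G I
Mark H: refs=J, marked=A G H I
Mark B: refs=null, marked=A B G H I
Mark F: refs=B F D, marked=A B F G H I
Mark E: refs=D A I, marked=A B E F G H I
Mark J: refs=F J, marked=A B E F G H I J
Mark D: refs=B, marked=A B D E F G H I J
Unmarked (collected): C

Answer: A B D E F G H I J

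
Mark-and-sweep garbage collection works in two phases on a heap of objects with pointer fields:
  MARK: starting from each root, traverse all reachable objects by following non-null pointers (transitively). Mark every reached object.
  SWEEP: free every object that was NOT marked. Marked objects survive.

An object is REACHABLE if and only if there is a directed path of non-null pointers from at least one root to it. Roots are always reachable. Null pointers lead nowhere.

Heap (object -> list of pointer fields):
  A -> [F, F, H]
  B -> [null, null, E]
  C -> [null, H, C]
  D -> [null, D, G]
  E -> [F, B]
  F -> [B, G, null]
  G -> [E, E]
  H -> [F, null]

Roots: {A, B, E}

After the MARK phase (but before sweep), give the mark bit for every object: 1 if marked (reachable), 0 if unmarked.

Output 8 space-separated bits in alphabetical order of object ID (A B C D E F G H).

Answer: 1 1 0 0 1 1 1 1

Derivation:
Roots: A B E
Mark A: refs=F F H, marked=A
Mark B: refs=null null E, marked=A B
Mark E: refs=F B, marked=A B E
Mark F: refs=B G null, marked=A B E F
Mark H: refs=F null, marked=A B E F H
Mark G: refs=E E, marked=A B E F G H
Unmarked (collected): C D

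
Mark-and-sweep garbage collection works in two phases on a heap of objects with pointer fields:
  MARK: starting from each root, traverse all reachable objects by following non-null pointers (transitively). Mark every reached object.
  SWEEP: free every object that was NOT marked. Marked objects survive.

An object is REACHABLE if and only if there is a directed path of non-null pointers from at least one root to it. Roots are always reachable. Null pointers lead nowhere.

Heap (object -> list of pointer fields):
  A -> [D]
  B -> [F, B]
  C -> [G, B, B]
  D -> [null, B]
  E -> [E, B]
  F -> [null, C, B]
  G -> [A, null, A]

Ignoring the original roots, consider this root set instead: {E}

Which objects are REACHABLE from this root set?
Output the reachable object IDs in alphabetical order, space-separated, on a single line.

Answer: A B C D E F G

Derivation:
Roots: E
Mark E: refs=E B, marked=E
Mark B: refs=F B, marked=B E
Mark F: refs=null C B, marked=B E F
Mark C: refs=G B B, marked=B C E F
Mark G: refs=A null A, marked=B C E F G
Mark A: refs=D, marked=A B C E F G
Mark D: refs=null B, marked=A B C D E F G
Unmarked (collected): (none)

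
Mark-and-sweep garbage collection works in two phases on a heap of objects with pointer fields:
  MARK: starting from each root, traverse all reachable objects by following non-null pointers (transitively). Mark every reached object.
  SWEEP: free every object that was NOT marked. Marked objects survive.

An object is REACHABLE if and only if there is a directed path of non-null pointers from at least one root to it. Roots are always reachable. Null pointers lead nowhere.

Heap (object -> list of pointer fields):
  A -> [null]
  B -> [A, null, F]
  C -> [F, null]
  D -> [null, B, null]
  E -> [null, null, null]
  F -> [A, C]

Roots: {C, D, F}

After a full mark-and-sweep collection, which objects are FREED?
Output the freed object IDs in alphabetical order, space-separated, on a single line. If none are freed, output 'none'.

Roots: C D F
Mark C: refs=F null, marked=C
Mark D: refs=null B null, marked=C D
Mark F: refs=A C, marked=C D F
Mark B: refs=A null F, marked=B C D F
Mark A: refs=null, marked=A B C D F
Unmarked (collected): E

Answer: E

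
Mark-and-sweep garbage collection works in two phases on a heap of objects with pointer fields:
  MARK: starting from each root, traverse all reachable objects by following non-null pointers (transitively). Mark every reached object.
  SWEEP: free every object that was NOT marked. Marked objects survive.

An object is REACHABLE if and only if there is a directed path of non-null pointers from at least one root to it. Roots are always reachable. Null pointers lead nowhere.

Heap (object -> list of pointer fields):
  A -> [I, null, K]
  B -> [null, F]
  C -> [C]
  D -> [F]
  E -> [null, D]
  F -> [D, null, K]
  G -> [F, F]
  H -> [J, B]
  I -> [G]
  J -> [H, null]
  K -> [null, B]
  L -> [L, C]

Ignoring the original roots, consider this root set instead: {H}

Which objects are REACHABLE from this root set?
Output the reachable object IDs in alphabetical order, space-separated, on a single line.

Answer: B D F H J K

Derivation:
Roots: H
Mark H: refs=J B, marked=H
Mark J: refs=H null, marked=H J
Mark B: refs=null F, marked=B H J
Mark F: refs=D null K, marked=B F H J
Mark D: refs=F, marked=B D F H J
Mark K: refs=null B, marked=B D F H J K
Unmarked (collected): A C E G I L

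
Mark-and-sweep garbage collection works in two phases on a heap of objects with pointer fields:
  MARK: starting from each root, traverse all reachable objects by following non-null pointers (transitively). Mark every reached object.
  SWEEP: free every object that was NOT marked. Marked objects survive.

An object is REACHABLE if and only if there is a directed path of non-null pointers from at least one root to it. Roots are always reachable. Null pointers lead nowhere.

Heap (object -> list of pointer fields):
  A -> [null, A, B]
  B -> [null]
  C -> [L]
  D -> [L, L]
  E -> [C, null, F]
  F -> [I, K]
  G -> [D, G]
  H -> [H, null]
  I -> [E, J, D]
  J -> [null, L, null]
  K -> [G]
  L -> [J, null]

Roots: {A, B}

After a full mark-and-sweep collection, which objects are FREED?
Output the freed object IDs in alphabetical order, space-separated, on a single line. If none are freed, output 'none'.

Answer: C D E F G H I J K L

Derivation:
Roots: A B
Mark A: refs=null A B, marked=A
Mark B: refs=null, marked=A B
Unmarked (collected): C D E F G H I J K L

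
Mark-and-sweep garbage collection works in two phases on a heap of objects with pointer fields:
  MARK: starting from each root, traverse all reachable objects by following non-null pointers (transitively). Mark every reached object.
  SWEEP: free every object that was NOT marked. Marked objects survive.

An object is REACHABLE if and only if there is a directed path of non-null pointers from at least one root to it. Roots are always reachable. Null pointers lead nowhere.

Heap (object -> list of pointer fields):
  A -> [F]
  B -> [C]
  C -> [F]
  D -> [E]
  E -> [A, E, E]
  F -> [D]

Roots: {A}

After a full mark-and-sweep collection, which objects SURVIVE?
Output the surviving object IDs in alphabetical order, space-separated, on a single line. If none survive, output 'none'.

Answer: A D E F

Derivation:
Roots: A
Mark A: refs=F, marked=A
Mark F: refs=D, marked=A F
Mark D: refs=E, marked=A D F
Mark E: refs=A E E, marked=A D E F
Unmarked (collected): B C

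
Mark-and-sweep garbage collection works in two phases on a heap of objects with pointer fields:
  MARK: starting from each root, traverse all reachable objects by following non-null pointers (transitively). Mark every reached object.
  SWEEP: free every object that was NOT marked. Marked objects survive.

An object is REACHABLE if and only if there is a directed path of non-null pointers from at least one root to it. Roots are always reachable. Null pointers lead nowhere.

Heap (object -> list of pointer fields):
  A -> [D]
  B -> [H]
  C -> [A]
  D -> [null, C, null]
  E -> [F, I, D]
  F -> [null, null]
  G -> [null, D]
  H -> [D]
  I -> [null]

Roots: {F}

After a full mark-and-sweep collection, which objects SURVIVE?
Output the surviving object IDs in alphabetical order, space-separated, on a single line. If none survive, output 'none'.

Roots: F
Mark F: refs=null null, marked=F
Unmarked (collected): A B C D E G H I

Answer: F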